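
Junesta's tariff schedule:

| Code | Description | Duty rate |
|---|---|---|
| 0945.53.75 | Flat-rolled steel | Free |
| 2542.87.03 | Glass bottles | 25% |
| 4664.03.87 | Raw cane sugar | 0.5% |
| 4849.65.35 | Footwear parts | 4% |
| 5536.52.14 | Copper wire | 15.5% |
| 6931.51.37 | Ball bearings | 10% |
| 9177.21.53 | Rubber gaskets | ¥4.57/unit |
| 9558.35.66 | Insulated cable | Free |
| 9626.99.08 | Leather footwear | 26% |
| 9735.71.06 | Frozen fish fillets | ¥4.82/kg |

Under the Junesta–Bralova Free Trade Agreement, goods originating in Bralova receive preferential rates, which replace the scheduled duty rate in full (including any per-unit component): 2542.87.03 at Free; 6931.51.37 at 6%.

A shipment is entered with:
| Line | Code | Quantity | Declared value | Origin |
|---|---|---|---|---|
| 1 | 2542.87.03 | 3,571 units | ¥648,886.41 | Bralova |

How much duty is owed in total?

¥0.00

Line 1 (2542.87.03, Bralova, 3,571 units, ¥648,886.41):
Base rate for 2542.87.03 is 25%.
Origin Bralova qualifies under the Junesta–Bralova agreement and 2542.87.03 is covered: preferential rate Free applies instead.
Duty = ¥648,886.41 × 0% = ¥0.00.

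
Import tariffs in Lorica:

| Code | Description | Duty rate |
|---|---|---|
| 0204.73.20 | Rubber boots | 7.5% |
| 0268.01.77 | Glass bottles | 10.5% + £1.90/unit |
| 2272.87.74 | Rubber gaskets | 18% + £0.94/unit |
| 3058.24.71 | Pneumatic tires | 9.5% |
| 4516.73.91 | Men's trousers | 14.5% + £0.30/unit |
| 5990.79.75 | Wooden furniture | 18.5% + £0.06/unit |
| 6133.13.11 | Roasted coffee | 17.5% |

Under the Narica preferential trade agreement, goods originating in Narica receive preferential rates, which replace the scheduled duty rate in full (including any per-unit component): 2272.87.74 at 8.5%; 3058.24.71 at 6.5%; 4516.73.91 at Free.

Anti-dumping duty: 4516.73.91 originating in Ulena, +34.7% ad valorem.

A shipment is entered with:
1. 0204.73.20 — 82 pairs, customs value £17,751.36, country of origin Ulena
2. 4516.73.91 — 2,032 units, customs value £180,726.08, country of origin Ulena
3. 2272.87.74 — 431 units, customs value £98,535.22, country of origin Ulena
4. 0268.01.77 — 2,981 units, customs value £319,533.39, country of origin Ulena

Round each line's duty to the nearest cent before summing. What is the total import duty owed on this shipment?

Line 1 (0204.73.20, Ulena, 82 pairs, £17,751.36):
Base rate for 0204.73.20 is 7.5%.
Duty = £17,751.36 × 7.5% = £1,331.35.
Line 2 (4516.73.91, Ulena, 2,032 units, £180,726.08):
Base rate for 4516.73.91 is 14.5% + £0.30/unit.
4516.73.91 has an FTA preferential rate, but origin Ulena is not Narica; base rate stands.
Additional duty on 4516.73.91 from Ulena: +34.7%. Applied ad valorem rate: 14.5% + 34.7% = 49.2%.
Duty = £180,726.08 × 49.2% + 2,032 × £0.30 = £89,526.83.
Line 3 (2272.87.74, Ulena, 431 units, £98,535.22):
Base rate for 2272.87.74 is 18% + £0.94/unit.
2272.87.74 has an FTA preferential rate, but origin Ulena is not Narica; base rate stands.
Duty = £98,535.22 × 18% + 431 × £0.94 = £18,141.48.
Line 4 (0268.01.77, Ulena, 2,981 units, £319,533.39):
Base rate for 0268.01.77 is 10.5% + £1.90/unit.
Duty = £319,533.39 × 10.5% + 2,981 × £1.90 = £39,214.91.
Total = £1,331.35 + £89,526.83 + £18,141.48 + £39,214.91 = £148,214.57.

£148,214.57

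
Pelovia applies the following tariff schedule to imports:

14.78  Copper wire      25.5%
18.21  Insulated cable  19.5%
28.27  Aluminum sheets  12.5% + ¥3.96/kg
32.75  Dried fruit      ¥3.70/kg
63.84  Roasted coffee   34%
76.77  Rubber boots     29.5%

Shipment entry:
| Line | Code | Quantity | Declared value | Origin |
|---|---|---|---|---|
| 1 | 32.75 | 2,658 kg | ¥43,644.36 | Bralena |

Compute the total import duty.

Line 1 (32.75, Bralena, 2,658 kg, ¥43,644.36):
Base rate for 32.75 is ¥3.70/kg.
Duty = 2,658 × ¥3.70 = ¥9,834.60.

¥9,834.60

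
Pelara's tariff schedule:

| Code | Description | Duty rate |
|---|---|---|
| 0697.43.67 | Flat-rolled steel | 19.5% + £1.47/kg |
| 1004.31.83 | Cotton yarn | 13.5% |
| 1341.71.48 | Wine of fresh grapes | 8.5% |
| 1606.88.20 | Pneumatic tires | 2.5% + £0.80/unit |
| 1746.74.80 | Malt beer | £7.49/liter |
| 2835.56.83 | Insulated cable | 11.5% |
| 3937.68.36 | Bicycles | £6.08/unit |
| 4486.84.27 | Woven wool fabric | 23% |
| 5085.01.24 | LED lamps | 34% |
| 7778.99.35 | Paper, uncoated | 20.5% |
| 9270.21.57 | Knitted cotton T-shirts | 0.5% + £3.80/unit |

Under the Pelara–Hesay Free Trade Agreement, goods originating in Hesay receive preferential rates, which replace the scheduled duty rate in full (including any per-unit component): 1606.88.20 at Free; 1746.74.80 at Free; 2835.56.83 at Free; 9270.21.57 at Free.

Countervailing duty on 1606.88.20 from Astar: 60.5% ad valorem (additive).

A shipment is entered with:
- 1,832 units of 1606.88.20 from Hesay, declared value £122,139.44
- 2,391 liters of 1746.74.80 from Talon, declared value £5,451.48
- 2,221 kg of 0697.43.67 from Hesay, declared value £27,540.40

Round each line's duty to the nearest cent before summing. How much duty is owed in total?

Line 1 (1606.88.20, Hesay, 1,832 units, £122,139.44):
Base rate for 1606.88.20 is 2.5% + £0.80/unit.
Origin Hesay qualifies under the Pelara–Hesay agreement and 1606.88.20 is covered: preferential rate Free applies instead.
The additional-duty order on 1606.88.20 targets Astar, not Hesay; it does not apply.
Duty = £122,139.44 × 0% = £0.00.
Line 2 (1746.74.80, Talon, 2,391 liters, £5,451.48):
Base rate for 1746.74.80 is £7.49/liter.
1746.74.80 has an FTA preferential rate, but origin Talon is not Hesay; base rate stands.
Duty = 2,391 × £7.49 = £17,908.59.
Line 3 (0697.43.67, Hesay, 2,221 kg, £27,540.40):
Base rate for 0697.43.67 is 19.5% + £1.47/kg.
Origin Hesay is the FTA partner but 0697.43.67 is not on the preference list; base rate stands.
Duty = £27,540.40 × 19.5% + 2,221 × £1.47 = £8,635.25.
Total = £0.00 + £17,908.59 + £8,635.25 = £26,543.84.

£26,543.84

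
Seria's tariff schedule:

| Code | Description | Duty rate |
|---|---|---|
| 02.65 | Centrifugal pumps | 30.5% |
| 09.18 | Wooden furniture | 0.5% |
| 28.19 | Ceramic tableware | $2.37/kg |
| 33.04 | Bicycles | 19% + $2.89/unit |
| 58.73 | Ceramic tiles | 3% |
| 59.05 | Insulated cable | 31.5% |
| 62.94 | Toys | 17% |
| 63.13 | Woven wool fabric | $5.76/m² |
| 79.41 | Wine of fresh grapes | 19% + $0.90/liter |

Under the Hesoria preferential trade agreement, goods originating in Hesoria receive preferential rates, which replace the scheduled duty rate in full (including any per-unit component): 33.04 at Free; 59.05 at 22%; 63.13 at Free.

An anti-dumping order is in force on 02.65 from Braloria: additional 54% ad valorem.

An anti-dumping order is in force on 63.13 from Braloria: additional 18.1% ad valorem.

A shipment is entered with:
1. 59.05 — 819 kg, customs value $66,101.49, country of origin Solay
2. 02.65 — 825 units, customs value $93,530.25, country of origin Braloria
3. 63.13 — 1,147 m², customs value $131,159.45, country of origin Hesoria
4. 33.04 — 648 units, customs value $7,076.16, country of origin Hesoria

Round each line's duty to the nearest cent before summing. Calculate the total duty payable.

$99,855.03

Line 1 (59.05, Solay, 819 kg, $66,101.49):
Base rate for 59.05 is 31.5%.
59.05 has an FTA preferential rate, but origin Solay is not Hesoria; base rate stands.
Duty = $66,101.49 × 31.5% = $20,821.97.
Line 2 (02.65, Braloria, 825 units, $93,530.25):
Base rate for 02.65 is 30.5%.
Additional duty on 02.65 from Braloria: +54%. Applied ad valorem rate: 30.5% + 54% = 84.5%.
Duty = $93,530.25 × 84.5% = $79,033.06.
Line 3 (63.13, Hesoria, 1,147 m², $131,159.45):
Base rate for 63.13 is $5.76/m².
Origin Hesoria qualifies under the Seria–Hesoria agreement and 63.13 is covered: preferential rate Free applies instead.
The additional-duty order on 63.13 targets Braloria, not Hesoria; it does not apply.
Duty = $131,159.45 × 0% = $0.00.
Line 4 (33.04, Hesoria, 648 units, $7,076.16):
Base rate for 33.04 is 19% + $2.89/unit.
Origin Hesoria qualifies under the Seria–Hesoria agreement and 33.04 is covered: preferential rate Free applies instead.
Duty = $7,076.16 × 0% = $0.00.
Total = $20,821.97 + $79,033.06 + $0.00 + $0.00 = $99,855.03.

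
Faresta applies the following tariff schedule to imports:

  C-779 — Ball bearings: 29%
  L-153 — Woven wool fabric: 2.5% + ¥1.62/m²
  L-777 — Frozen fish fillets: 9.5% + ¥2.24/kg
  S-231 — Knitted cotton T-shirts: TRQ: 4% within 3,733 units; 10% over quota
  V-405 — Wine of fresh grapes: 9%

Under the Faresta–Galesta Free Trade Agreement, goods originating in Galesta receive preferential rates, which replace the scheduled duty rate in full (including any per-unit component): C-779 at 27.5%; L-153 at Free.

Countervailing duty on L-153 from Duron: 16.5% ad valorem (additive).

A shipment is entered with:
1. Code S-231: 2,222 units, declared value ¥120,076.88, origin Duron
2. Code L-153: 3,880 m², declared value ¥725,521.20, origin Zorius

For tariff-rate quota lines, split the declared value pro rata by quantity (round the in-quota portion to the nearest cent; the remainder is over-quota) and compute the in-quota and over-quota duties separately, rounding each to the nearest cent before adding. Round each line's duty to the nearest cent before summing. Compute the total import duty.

¥29,226.71

Line 1 (S-231, Duron, 2,222 units, ¥120,076.88):
Code S-231 is under a tariff-rate quota (threshold 3,733 units). Quantity 2,222 units is within the quota, so the in-quota rate 4% applies to the full value.
Duty = ¥120,076.88 × 4% = ¥4,803.08.
Line 2 (L-153, Zorius, 3,880 m², ¥725,521.20):
Base rate for L-153 is 2.5% + ¥1.62/m².
L-153 has an FTA preferential rate, but origin Zorius is not Galesta; base rate stands.
The additional-duty order on L-153 targets Duron, not Zorius; it does not apply.
Duty = ¥725,521.20 × 2.5% + 3,880 × ¥1.62 = ¥24,423.63.
Total = ¥4,803.08 + ¥24,423.63 = ¥29,226.71.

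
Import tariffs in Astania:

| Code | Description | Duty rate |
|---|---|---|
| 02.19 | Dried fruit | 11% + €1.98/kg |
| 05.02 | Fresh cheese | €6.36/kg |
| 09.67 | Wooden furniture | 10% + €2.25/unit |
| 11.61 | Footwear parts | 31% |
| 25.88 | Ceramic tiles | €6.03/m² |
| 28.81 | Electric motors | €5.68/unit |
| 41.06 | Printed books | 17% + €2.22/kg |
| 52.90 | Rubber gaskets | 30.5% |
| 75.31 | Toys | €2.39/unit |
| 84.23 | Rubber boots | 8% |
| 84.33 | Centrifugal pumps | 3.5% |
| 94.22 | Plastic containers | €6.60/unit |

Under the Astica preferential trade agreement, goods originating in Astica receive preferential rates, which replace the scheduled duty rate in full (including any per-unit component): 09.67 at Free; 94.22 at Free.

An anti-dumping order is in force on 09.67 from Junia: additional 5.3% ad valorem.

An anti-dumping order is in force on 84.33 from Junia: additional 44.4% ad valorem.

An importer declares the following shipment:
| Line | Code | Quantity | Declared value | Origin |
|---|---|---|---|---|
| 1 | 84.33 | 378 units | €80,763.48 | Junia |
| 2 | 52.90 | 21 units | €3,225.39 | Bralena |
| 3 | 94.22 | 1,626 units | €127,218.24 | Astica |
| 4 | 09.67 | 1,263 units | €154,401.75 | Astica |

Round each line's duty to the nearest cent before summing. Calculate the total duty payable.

€39,669.45

Line 1 (84.33, Junia, 378 units, €80,763.48):
Base rate for 84.33 is 3.5%.
Additional duty on 84.33 from Junia: +44.4%. Applied ad valorem rate: 3.5% + 44.4% = 47.9%.
Duty = €80,763.48 × 47.9% = €38,685.71.
Line 2 (52.90, Bralena, 21 units, €3,225.39):
Base rate for 52.90 is 30.5%.
Duty = €3,225.39 × 30.5% = €983.74.
Line 3 (94.22, Astica, 1,626 units, €127,218.24):
Base rate for 94.22 is €6.60/unit.
Origin Astica qualifies under the Astania–Astica agreement and 94.22 is covered: preferential rate Free applies instead.
Duty = €127,218.24 × 0% = €0.00.
Line 4 (09.67, Astica, 1,263 units, €154,401.75):
Base rate for 09.67 is 10% + €2.25/unit.
Origin Astica qualifies under the Astania–Astica agreement and 09.67 is covered: preferential rate Free applies instead.
The additional-duty order on 09.67 targets Junia, not Astica; it does not apply.
Duty = €154,401.75 × 0% = €0.00.
Total = €38,685.71 + €983.74 + €0.00 + €0.00 = €39,669.45.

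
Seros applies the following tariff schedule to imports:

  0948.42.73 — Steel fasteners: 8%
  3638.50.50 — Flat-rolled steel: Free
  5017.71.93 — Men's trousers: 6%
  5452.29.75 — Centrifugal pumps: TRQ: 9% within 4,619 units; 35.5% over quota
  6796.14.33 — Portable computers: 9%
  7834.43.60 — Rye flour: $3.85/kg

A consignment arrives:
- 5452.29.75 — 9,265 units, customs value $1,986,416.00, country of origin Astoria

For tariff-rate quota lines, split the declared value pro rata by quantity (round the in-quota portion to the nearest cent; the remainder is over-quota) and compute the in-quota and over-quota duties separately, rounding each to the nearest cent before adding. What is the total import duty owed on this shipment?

$442,744.57

Line 1 (5452.29.75, Astoria, 9,265 units, $1,986,416.00):
Code 5452.29.75 is under a tariff-rate quota (threshold 4,619 units). In-quota: 4,619 units at 9%; over-quota: 4,646 units at 35.5%.
Pro-rata value split: in-quota = $1,986,416.00 × 4,619/9,265 = $990,313.60; over-quota = $1,986,416.00 − $990,313.60 = $996,102.40.
In-quota duty = $990,313.60 × 9% = $89,128.22. Over-quota duty = $996,102.40 × 35.5% = $353,616.35.
Line duty = $89,128.22 + $353,616.35 = $442,744.57.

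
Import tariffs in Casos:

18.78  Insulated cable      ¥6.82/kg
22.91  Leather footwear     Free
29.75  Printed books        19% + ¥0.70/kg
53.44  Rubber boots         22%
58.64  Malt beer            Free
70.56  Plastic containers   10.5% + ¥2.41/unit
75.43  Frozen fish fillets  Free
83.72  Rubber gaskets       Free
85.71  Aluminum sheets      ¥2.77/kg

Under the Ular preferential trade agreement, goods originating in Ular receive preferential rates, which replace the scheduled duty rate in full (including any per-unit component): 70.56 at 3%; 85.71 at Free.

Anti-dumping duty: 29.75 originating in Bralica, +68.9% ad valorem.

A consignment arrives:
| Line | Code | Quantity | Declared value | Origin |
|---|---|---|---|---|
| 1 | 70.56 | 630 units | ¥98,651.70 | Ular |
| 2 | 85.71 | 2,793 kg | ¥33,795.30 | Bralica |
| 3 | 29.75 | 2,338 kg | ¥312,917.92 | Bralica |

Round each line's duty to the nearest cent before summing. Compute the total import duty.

Line 1 (70.56, Ular, 630 units, ¥98,651.70):
Base rate for 70.56 is 10.5% + ¥2.41/unit.
Origin Ular qualifies under the Casos–Ular agreement and 70.56 is covered: preferential rate 3% applies instead.
Duty = ¥98,651.70 × 3% = ¥2,959.55.
Line 2 (85.71, Bralica, 2,793 kg, ¥33,795.30):
Base rate for 85.71 is ¥2.77/kg.
85.71 has an FTA preferential rate, but origin Bralica is not Ular; base rate stands.
Duty = 2,793 × ¥2.77 = ¥7,736.61.
Line 3 (29.75, Bralica, 2,338 kg, ¥312,917.92):
Base rate for 29.75 is 19% + ¥0.70/kg.
Additional duty on 29.75 from Bralica: +68.9%. Applied ad valorem rate: 19% + 68.9% = 87.9%.
Duty = ¥312,917.92 × 87.9% + 2,338 × ¥0.70 = ¥276,691.45.
Total = ¥2,959.55 + ¥7,736.61 + ¥276,691.45 = ¥287,387.61.

¥287,387.61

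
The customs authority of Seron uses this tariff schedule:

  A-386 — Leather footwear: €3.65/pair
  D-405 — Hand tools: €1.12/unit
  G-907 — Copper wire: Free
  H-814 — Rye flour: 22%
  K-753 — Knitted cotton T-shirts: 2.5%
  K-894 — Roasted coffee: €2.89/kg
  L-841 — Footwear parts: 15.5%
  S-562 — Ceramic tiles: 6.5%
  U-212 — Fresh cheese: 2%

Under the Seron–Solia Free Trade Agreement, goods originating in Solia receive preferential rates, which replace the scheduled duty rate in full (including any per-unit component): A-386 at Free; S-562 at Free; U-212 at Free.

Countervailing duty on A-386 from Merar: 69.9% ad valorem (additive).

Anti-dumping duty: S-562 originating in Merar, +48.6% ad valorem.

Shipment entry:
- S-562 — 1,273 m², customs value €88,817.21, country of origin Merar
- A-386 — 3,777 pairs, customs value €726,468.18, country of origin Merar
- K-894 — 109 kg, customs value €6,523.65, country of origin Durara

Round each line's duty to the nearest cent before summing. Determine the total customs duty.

€570,840.60

Line 1 (S-562, Merar, 1,273 m², €88,817.21):
Base rate for S-562 is 6.5%.
S-562 has an FTA preferential rate, but origin Merar is not Solia; base rate stands.
Additional duty on S-562 from Merar: +48.6%. Applied ad valorem rate: 6.5% + 48.6% = 55.1%.
Duty = €88,817.21 × 55.1% = €48,938.28.
Line 2 (A-386, Merar, 3,777 pairs, €726,468.18):
Base rate for A-386 is €3.65/pair.
A-386 has an FTA preferential rate, but origin Merar is not Solia; base rate stands.
Additional duty on A-386 from Merar: +69.9% ad valorem. Applied ad valorem rate = 69.9%.
Duty = €726,468.18 × 69.9% + 3,777 × €3.65 = €521,587.31.
Line 3 (K-894, Durara, 109 kg, €6,523.65):
Base rate for K-894 is €2.89/kg.
Duty = 109 × €2.89 = €315.01.
Total = €48,938.28 + €521,587.31 + €315.01 = €570,840.60.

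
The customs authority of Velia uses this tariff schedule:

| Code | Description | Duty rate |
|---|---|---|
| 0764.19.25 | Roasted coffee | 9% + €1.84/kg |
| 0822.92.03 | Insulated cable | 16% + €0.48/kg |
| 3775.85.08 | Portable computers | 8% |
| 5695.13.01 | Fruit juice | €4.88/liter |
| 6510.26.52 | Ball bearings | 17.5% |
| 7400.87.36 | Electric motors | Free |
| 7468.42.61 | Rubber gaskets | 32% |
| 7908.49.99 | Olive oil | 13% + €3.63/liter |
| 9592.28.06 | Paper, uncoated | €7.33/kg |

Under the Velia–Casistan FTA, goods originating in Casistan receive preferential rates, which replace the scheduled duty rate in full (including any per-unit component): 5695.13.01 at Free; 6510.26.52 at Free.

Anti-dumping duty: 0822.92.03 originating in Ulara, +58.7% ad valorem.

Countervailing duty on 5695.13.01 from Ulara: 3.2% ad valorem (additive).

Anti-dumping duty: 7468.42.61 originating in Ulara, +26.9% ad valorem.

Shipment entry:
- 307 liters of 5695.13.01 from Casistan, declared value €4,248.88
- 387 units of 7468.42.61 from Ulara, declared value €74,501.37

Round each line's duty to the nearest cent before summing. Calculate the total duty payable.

€43,881.31

Line 1 (5695.13.01, Casistan, 307 liters, €4,248.88):
Base rate for 5695.13.01 is €4.88/liter.
Origin Casistan qualifies under the Velia–Casistan agreement and 5695.13.01 is covered: preferential rate Free applies instead.
The additional-duty order on 5695.13.01 targets Ulara, not Casistan; it does not apply.
Duty = €4,248.88 × 0% = €0.00.
Line 2 (7468.42.61, Ulara, 387 units, €74,501.37):
Base rate for 7468.42.61 is 32%.
Additional duty on 7468.42.61 from Ulara: +26.9%. Applied ad valorem rate: 32% + 26.9% = 58.9%.
Duty = €74,501.37 × 58.9% = €43,881.31.
Total = €0.00 + €43,881.31 = €43,881.31.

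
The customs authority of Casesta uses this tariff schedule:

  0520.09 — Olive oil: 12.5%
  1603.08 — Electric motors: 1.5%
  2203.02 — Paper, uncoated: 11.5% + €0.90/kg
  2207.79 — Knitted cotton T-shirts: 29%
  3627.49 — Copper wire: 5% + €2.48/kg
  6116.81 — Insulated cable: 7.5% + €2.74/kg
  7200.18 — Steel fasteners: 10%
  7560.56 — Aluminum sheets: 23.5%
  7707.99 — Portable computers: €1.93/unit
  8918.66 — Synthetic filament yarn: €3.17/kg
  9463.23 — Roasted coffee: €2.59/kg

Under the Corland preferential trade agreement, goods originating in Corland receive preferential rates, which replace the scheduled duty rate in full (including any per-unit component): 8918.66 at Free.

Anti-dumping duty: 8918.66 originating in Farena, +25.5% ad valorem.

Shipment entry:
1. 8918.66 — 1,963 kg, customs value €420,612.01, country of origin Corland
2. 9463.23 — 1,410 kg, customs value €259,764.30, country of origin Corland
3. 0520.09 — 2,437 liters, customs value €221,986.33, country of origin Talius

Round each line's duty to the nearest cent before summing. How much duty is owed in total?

Line 1 (8918.66, Corland, 1,963 kg, €420,612.01):
Base rate for 8918.66 is €3.17/kg.
Origin Corland qualifies under the Casesta–Corland agreement and 8918.66 is covered: preferential rate Free applies instead.
The additional-duty order on 8918.66 targets Farena, not Corland; it does not apply.
Duty = €420,612.01 × 0% = €0.00.
Line 2 (9463.23, Corland, 1,410 kg, €259,764.30):
Base rate for 9463.23 is €2.59/kg.
Origin Corland is the FTA partner but 9463.23 is not on the preference list; base rate stands.
Duty = 1,410 × €2.59 = €3,651.90.
Line 3 (0520.09, Talius, 2,437 liters, €221,986.33):
Base rate for 0520.09 is 12.5%.
Duty = €221,986.33 × 12.5% = €27,748.29.
Total = €0.00 + €3,651.90 + €27,748.29 = €31,400.19.

€31,400.19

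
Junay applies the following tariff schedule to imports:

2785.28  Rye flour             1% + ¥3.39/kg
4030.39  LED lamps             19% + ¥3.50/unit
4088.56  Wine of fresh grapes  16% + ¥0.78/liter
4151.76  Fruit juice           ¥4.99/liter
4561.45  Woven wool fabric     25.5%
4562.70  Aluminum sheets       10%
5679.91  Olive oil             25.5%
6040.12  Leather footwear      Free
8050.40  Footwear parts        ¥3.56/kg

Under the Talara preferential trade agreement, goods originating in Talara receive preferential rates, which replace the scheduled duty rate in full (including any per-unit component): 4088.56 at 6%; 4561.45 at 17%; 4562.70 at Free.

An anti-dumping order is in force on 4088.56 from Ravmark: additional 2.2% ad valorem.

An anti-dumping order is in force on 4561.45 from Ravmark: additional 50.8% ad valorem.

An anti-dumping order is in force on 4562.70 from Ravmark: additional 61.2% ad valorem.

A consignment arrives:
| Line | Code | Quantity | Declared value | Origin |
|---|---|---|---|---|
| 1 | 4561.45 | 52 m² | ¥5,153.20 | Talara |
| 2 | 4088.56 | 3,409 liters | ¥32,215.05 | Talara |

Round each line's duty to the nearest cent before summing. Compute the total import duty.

Line 1 (4561.45, Talara, 52 m², ¥5,153.20):
Base rate for 4561.45 is 25.5%.
Origin Talara qualifies under the Junay–Talara agreement and 4561.45 is covered: preferential rate 17% applies instead.
The additional-duty order on 4561.45 targets Ravmark, not Talara; it does not apply.
Duty = ¥5,153.20 × 17% = ¥876.04.
Line 2 (4088.56, Talara, 3,409 liters, ¥32,215.05):
Base rate for 4088.56 is 16% + ¥0.78/liter.
Origin Talara qualifies under the Junay–Talara agreement and 4088.56 is covered: preferential rate 6% applies instead.
The additional-duty order on 4088.56 targets Ravmark, not Talara; it does not apply.
Duty = ¥32,215.05 × 6% = ¥1,932.90.
Total = ¥876.04 + ¥1,932.90 = ¥2,808.94.

¥2,808.94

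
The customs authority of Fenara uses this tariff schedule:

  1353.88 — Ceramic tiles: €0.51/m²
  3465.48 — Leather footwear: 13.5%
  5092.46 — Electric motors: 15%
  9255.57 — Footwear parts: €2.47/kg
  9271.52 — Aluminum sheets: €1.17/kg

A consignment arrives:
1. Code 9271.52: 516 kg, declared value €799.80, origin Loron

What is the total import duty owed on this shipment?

€603.72

Line 1 (9271.52, Loron, 516 kg, €799.80):
Base rate for 9271.52 is €1.17/kg.
Duty = 516 × €1.17 = €603.72.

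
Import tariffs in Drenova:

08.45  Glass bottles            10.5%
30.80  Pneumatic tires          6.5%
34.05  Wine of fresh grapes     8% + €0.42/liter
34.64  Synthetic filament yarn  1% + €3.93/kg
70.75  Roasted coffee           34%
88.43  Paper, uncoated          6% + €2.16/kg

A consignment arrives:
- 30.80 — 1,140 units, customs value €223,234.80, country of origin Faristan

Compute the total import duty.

Line 1 (30.80, Faristan, 1,140 units, €223,234.80):
Base rate for 30.80 is 6.5%.
Duty = €223,234.80 × 6.5% = €14,510.26.

€14,510.26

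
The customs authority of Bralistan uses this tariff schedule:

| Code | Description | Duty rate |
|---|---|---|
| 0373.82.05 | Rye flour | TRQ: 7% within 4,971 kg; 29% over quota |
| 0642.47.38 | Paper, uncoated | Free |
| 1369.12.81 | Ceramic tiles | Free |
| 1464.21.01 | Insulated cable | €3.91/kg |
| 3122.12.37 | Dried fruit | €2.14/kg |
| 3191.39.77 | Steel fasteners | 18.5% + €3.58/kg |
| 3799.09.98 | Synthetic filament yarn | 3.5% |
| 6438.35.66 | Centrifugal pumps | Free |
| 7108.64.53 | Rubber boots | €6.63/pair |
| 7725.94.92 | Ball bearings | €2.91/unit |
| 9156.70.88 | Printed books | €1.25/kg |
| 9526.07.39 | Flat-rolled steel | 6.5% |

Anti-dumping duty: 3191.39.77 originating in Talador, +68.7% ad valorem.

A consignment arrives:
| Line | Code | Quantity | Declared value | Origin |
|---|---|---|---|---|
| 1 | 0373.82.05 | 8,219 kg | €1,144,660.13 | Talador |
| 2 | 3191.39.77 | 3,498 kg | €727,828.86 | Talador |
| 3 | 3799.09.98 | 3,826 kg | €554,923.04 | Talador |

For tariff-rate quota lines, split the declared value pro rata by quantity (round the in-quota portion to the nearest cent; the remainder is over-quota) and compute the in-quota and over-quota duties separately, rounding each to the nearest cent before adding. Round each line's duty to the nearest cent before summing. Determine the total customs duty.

€846,254.90

Line 1 (0373.82.05, Talador, 8,219 kg, €1,144,660.13):
Code 0373.82.05 is under a tariff-rate quota (threshold 4,971 kg). In-quota: 4,971 kg at 7%; over-quota: 3,248 kg at 29%.
Pro-rata value split: in-quota = €1,144,660.13 × 4,971/8,219 = €692,311.17; over-quota = €1,144,660.13 − €692,311.17 = €452,348.96.
In-quota duty = €692,311.17 × 7% = €48,461.78. Over-quota duty = €452,348.96 × 29% = €131,181.20.
Line duty = €48,461.78 + €131,181.20 = €179,642.98.
Line 2 (3191.39.77, Talador, 3,498 kg, €727,828.86):
Base rate for 3191.39.77 is 18.5% + €3.58/kg.
Additional duty on 3191.39.77 from Talador: +68.7%. Applied ad valorem rate: 18.5% + 68.7% = 87.2%.
Duty = €727,828.86 × 87.2% + 3,498 × €3.58 = €647,189.61.
Line 3 (3799.09.98, Talador, 3,826 kg, €554,923.04):
Base rate for 3799.09.98 is 3.5%.
Duty = €554,923.04 × 3.5% = €19,422.31.
Total = €179,642.98 + €647,189.61 + €19,422.31 = €846,254.90.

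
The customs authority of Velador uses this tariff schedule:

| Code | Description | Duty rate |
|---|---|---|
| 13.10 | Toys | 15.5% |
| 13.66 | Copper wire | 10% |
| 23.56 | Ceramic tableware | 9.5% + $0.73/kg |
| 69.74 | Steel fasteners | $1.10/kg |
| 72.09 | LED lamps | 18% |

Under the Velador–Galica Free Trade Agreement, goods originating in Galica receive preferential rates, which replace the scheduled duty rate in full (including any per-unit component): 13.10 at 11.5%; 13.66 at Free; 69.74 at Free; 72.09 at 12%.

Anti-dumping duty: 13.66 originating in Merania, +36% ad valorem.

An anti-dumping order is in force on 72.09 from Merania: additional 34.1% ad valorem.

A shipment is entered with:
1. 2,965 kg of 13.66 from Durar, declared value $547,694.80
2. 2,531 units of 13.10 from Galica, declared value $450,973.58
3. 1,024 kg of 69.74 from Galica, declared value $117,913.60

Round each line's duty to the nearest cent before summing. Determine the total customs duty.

Line 1 (13.66, Durar, 2,965 kg, $547,694.80):
Base rate for 13.66 is 10%.
13.66 has an FTA preferential rate, but origin Durar is not Galica; base rate stands.
The additional-duty order on 13.66 targets Merania, not Durar; it does not apply.
Duty = $547,694.80 × 10% = $54,769.48.
Line 2 (13.10, Galica, 2,531 units, $450,973.58):
Base rate for 13.10 is 15.5%.
Origin Galica qualifies under the Velador–Galica agreement and 13.10 is covered: preferential rate 11.5% applies instead.
Duty = $450,973.58 × 11.5% = $51,861.96.
Line 3 (69.74, Galica, 1,024 kg, $117,913.60):
Base rate for 69.74 is $1.10/kg.
Origin Galica qualifies under the Velador–Galica agreement and 69.74 is covered: preferential rate Free applies instead.
Duty = $117,913.60 × 0% = $0.00.
Total = $54,769.48 + $51,861.96 + $0.00 = $106,631.44.

$106,631.44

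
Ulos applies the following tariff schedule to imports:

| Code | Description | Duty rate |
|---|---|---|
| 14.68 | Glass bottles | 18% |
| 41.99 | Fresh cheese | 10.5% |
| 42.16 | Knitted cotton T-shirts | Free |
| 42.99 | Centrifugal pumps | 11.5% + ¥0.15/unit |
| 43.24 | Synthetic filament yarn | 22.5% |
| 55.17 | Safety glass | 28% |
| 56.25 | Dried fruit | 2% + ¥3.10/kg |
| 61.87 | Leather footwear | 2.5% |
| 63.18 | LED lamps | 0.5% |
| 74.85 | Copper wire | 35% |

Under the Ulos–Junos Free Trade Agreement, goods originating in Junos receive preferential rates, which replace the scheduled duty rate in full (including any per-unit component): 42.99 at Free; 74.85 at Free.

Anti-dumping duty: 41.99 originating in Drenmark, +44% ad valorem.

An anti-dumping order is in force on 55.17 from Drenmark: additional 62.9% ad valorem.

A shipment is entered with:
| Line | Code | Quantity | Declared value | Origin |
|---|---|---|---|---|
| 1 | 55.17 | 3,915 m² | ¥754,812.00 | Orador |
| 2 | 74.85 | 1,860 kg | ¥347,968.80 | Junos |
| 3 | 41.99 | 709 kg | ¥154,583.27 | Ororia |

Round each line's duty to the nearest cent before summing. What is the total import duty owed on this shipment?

¥227,578.60

Line 1 (55.17, Orador, 3,915 m², ¥754,812.00):
Base rate for 55.17 is 28%.
The additional-duty order on 55.17 targets Drenmark, not Orador; it does not apply.
Duty = ¥754,812.00 × 28% = ¥211,347.36.
Line 2 (74.85, Junos, 1,860 kg, ¥347,968.80):
Base rate for 74.85 is 35%.
Origin Junos qualifies under the Ulos–Junos agreement and 74.85 is covered: preferential rate Free applies instead.
Duty = ¥347,968.80 × 0% = ¥0.00.
Line 3 (41.99, Ororia, 709 kg, ¥154,583.27):
Base rate for 41.99 is 10.5%.
The additional-duty order on 41.99 targets Drenmark, not Ororia; it does not apply.
Duty = ¥154,583.27 × 10.5% = ¥16,231.24.
Total = ¥211,347.36 + ¥0.00 + ¥16,231.24 = ¥227,578.60.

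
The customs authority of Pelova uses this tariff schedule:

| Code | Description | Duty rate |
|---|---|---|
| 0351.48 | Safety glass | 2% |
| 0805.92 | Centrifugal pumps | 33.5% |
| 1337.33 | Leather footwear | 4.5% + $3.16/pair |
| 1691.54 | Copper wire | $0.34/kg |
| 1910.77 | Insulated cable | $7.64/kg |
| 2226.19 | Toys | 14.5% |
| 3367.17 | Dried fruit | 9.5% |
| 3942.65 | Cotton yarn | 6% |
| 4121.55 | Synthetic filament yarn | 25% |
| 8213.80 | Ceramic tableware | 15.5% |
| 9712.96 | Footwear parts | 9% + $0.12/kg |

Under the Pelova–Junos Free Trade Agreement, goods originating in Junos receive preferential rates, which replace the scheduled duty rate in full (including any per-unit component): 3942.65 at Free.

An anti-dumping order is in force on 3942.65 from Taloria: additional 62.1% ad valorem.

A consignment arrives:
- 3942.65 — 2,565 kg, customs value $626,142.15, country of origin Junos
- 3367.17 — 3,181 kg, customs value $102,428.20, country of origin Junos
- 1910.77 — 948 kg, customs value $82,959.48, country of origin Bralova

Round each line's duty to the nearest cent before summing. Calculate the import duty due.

$16,973.40

Line 1 (3942.65, Junos, 2,565 kg, $626,142.15):
Base rate for 3942.65 is 6%.
Origin Junos qualifies under the Pelova–Junos agreement and 3942.65 is covered: preferential rate Free applies instead.
The additional-duty order on 3942.65 targets Taloria, not Junos; it does not apply.
Duty = $626,142.15 × 0% = $0.00.
Line 2 (3367.17, Junos, 3,181 kg, $102,428.20):
Base rate for 3367.17 is 9.5%.
Origin Junos is the FTA partner but 3367.17 is not on the preference list; base rate stands.
Duty = $102,428.20 × 9.5% = $9,730.68.
Line 3 (1910.77, Bralova, 948 kg, $82,959.48):
Base rate for 1910.77 is $7.64/kg.
Duty = 948 × $7.64 = $7,242.72.
Total = $0.00 + $9,730.68 + $7,242.72 = $16,973.40.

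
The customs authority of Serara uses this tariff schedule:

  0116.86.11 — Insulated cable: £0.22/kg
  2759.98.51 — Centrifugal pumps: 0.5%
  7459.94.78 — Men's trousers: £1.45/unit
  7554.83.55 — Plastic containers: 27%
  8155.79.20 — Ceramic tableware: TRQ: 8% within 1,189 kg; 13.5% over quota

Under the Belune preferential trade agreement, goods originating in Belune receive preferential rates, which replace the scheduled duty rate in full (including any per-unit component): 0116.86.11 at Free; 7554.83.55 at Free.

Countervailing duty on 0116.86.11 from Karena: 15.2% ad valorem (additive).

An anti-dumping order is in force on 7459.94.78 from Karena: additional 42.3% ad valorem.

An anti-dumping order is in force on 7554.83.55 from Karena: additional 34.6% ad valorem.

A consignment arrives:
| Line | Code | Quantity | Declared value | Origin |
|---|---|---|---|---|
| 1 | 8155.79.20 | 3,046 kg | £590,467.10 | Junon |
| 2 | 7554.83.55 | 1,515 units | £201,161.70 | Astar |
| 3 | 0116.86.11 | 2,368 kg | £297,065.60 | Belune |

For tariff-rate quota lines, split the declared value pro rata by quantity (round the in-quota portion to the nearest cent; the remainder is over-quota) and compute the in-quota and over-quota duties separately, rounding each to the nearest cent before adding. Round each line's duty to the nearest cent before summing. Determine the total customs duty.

Line 1 (8155.79.20, Junon, 3,046 kg, £590,467.10):
Code 8155.79.20 is under a tariff-rate quota (threshold 1,189 kg). In-quota: 1,189 kg at 8%; over-quota: 1,857 kg at 13.5%.
Pro-rata value split: in-quota = £590,467.10 × 1,189/3,046 = £230,487.65; over-quota = £590,467.10 − £230,487.65 = £359,979.45.
In-quota duty = £230,487.65 × 8% = £18,439.01. Over-quota duty = £359,979.45 × 13.5% = £48,597.23.
Line duty = £18,439.01 + £48,597.23 = £67,036.24.
Line 2 (7554.83.55, Astar, 1,515 units, £201,161.70):
Base rate for 7554.83.55 is 27%.
7554.83.55 has an FTA preferential rate, but origin Astar is not Belune; base rate stands.
The additional-duty order on 7554.83.55 targets Karena, not Astar; it does not apply.
Duty = £201,161.70 × 27% = £54,313.66.
Line 3 (0116.86.11, Belune, 2,368 kg, £297,065.60):
Base rate for 0116.86.11 is £0.22/kg.
Origin Belune qualifies under the Serara–Belune agreement and 0116.86.11 is covered: preferential rate Free applies instead.
The additional-duty order on 0116.86.11 targets Karena, not Belune; it does not apply.
Duty = £297,065.60 × 0% = £0.00.
Total = £67,036.24 + £54,313.66 + £0.00 = £121,349.90.

£121,349.90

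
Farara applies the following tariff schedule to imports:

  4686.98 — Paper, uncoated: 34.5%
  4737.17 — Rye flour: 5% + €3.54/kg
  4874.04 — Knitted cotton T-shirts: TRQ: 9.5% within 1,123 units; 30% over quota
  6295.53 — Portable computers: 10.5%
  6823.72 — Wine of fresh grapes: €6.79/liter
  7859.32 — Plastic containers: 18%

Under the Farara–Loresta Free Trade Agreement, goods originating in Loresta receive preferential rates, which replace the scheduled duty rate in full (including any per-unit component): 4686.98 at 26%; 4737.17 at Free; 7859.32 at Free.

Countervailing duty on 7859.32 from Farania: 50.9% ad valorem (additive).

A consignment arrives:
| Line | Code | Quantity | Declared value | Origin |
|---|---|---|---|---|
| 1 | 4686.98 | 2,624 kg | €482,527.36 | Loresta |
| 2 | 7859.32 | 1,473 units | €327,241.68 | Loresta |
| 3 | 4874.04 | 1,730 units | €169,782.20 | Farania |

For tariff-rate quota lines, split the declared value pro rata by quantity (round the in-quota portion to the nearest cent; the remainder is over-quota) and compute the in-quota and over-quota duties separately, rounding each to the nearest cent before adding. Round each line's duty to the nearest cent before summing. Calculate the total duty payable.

Line 1 (4686.98, Loresta, 2,624 kg, €482,527.36):
Base rate for 4686.98 is 34.5%.
Origin Loresta qualifies under the Farara–Loresta agreement and 4686.98 is covered: preferential rate 26% applies instead.
Duty = €482,527.36 × 26% = €125,457.11.
Line 2 (7859.32, Loresta, 1,473 units, €327,241.68):
Base rate for 7859.32 is 18%.
Origin Loresta qualifies under the Farara–Loresta agreement and 7859.32 is covered: preferential rate Free applies instead.
The additional-duty order on 7859.32 targets Farania, not Loresta; it does not apply.
Duty = €327,241.68 × 0% = €0.00.
Line 3 (4874.04, Farania, 1,730 units, €169,782.20):
Code 4874.04 is under a tariff-rate quota (threshold 1,123 units). In-quota: 1,123 units at 9.5%; over-quota: 607 units at 30%.
Pro-rata value split: in-quota = €169,782.20 × 1,123/1,730 = €110,211.22; over-quota = €169,782.20 − €110,211.22 = €59,570.98.
In-quota duty = €110,211.22 × 9.5% = €10,470.07. Over-quota duty = €59,570.98 × 30% = €17,871.29.
Line duty = €10,470.07 + €17,871.29 = €28,341.36.
Total = €125,457.11 + €0.00 + €28,341.36 = €153,798.47.

€153,798.47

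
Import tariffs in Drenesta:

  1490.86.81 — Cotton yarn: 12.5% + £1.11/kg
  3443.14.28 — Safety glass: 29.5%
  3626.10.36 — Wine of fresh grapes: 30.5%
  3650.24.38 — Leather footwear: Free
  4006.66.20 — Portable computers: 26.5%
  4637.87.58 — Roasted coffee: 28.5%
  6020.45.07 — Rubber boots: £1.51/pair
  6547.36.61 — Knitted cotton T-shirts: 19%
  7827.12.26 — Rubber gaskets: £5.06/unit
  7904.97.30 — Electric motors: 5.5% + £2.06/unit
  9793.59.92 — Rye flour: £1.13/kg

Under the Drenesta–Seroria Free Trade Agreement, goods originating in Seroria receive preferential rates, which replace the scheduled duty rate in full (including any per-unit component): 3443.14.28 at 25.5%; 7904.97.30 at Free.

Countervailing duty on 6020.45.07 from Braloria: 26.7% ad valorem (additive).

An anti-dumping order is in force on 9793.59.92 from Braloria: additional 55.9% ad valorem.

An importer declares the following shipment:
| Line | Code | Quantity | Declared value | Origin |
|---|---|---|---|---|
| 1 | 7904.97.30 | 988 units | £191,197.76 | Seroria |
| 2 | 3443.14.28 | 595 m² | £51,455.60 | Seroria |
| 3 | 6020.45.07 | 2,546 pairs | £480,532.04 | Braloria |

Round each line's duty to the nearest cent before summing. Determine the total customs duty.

£145,267.69

Line 1 (7904.97.30, Seroria, 988 units, £191,197.76):
Base rate for 7904.97.30 is 5.5% + £2.06/unit.
Origin Seroria qualifies under the Drenesta–Seroria agreement and 7904.97.30 is covered: preferential rate Free applies instead.
Duty = £191,197.76 × 0% = £0.00.
Line 2 (3443.14.28, Seroria, 595 m², £51,455.60):
Base rate for 3443.14.28 is 29.5%.
Origin Seroria qualifies under the Drenesta–Seroria agreement and 3443.14.28 is covered: preferential rate 25.5% applies instead.
Duty = £51,455.60 × 25.5% = £13,121.18.
Line 3 (6020.45.07, Braloria, 2,546 pairs, £480,532.04):
Base rate for 6020.45.07 is £1.51/pair.
Additional duty on 6020.45.07 from Braloria: +26.7% ad valorem. Applied ad valorem rate = 26.7%.
Duty = £480,532.04 × 26.7% + 2,546 × £1.51 = £132,146.51.
Total = £0.00 + £13,121.18 + £132,146.51 = £145,267.69.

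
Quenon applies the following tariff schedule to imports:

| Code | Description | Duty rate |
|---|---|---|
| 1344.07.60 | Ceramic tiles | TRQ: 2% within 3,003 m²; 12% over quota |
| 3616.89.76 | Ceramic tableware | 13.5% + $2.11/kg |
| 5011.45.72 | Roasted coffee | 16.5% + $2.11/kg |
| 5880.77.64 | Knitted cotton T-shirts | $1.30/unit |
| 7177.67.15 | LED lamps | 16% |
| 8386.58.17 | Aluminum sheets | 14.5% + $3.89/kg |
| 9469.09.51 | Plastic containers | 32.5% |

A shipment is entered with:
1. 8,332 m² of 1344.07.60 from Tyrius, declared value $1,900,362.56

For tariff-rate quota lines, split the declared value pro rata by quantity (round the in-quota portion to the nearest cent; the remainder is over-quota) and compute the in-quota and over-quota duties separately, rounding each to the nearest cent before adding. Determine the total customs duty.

Line 1 (1344.07.60, Tyrius, 8,332 m², $1,900,362.56):
Code 1344.07.60 is under a tariff-rate quota (threshold 3,003 m²). In-quota: 3,003 m² at 2%; over-quota: 5,329 m² at 12%.
Pro-rata value split: in-quota = $1,900,362.56 × 3,003/8,332 = $684,924.24; over-quota = $1,900,362.56 − $684,924.24 = $1,215,438.32.
In-quota duty = $684,924.24 × 2% = $13,698.48. Over-quota duty = $1,215,438.32 × 12% = $145,852.60.
Line duty = $13,698.48 + $145,852.60 = $159,551.08.

$159,551.08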